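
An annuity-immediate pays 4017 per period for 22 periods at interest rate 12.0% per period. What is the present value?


PV = PMT * (1 - (1+i)^(-n)) / i
= 4017 * (1 - (1+0.12)^(-22)) / 0.12
= 4017 * (1 - 0.082643) / 0.12
= 4017 * 7.644646
= 30708.542


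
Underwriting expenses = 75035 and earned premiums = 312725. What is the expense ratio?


Expense ratio = expenses / premiums
= 75035 / 312725
= 0.2399


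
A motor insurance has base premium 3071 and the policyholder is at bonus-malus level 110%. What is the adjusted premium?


adjusted = base * BM_level / 100
= 3071 * 110 / 100
= 3071 * 1.1
= 3378.1


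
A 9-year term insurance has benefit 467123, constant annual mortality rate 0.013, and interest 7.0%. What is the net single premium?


NSP = benefit * sum_{k=0}^{n-1} k_p_x * q * v^(k+1)
With constant q=0.013, v=0.934579
Sum = 0.080897
NSP = 467123 * 0.080897
= 37788.8077


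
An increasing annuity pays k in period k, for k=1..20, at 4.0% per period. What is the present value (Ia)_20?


(Ia)_n = sum_{k=1}^{n} k * v^k, v = 1/(1+i)
v = 0.961538
Sum computed term by term:
(Ia)_20 = 125.155


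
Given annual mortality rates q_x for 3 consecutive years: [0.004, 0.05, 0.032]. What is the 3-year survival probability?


p_k = 1 - q_k for each year
Survival = product of (1 - q_k)
= 0.996 * 0.95 * 0.968
= 0.9159


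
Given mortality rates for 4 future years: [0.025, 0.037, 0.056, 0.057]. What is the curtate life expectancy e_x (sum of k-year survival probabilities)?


e_x = sum_{k=1}^{n} k_p_x
k_p_x values:
  1_p_x = 0.975
  2_p_x = 0.938925
  3_p_x = 0.886345
  4_p_x = 0.835824
e_x = 3.6361


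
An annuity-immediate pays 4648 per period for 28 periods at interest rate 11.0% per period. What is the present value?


PV = PMT * (1 - (1+i)^(-n)) / i
= 4648 * (1 - (1+0.11)^(-28)) / 0.11
= 4648 * (1 - 0.053822) / 0.11
= 4648 * 8.601622
= 39980.3383


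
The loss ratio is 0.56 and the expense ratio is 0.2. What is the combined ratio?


Combined ratio = loss ratio + expense ratio
= 0.56 + 0.2
= 0.76


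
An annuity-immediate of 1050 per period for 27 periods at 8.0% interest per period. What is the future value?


FV = PMT * ((1+i)^n - 1) / i
= 1050 * ((1.08)^27 - 1) / 0.08
= 1050 * (7.988061 - 1) / 0.08
= 91718.3068


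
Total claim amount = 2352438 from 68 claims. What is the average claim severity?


severity = total / number
= 2352438 / 68
= 34594.6765


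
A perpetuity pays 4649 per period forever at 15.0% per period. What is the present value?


PV = PMT / i
= 4649 / 0.15
= 30993.3333


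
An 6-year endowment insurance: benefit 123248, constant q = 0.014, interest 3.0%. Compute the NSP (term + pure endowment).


Term component = 9037.0693
Pure endowment = 6_p_x * v^6 * benefit = 0.918886 * 0.837484 * 123248 = 94845.7821
NSP = 103882.8514


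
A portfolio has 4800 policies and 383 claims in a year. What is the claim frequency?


frequency = claims / policies
= 383 / 4800
= 0.0798


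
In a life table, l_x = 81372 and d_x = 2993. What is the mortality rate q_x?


q_x = d_x / l_x
= 2993 / 81372
= 0.0368


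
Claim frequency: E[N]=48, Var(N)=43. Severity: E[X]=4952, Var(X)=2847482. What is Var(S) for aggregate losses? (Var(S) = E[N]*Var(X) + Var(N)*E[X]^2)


Var(S) = E[N]*Var(X) + Var(N)*E[X]^2
= 48*2847482 + 43*4952^2
= 136679136 + 1054459072
= 1.1911e+09


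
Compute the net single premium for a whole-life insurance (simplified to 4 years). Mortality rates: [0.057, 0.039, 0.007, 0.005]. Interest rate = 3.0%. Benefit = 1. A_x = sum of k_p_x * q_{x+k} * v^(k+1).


v = 0.970874
Year 0: k_p_x=1.0, q=0.057, term=0.05534
Year 1: k_p_x=0.943, q=0.039, term=0.034666
Year 2: k_p_x=0.906223, q=0.007, term=0.005805
Year 3: k_p_x=0.899879, q=0.005, term=0.003998
A_x = 0.0998


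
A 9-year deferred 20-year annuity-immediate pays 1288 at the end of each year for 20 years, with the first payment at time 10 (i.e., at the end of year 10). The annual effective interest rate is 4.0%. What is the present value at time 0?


PV at time 9 of the 20-year annuity-immediate:
a_n = 1288 * (1-(1+0.04)^(-20))/0.04 = 17504.3403
Discount back 9 years to time 0:
PV = 17504.3403 * (1+0.04)^(-9)
= 17504.3403 * 0.702587
= 12298.3173


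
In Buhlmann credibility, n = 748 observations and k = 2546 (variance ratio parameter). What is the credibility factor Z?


Z = n / (n + k)
= 748 / (748 + 2546)
= 748 / 3294
= 0.2271


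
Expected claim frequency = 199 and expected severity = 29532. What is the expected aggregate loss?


E[S] = E[N] * E[X]
= 199 * 29532
= 5.8769e+06


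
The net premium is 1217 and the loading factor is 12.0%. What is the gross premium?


Gross = net * (1 + loading)
= 1217 * (1 + 0.12)
= 1217 * 1.12
= 1363.04


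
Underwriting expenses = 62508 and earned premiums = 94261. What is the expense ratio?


Expense ratio = expenses / premiums
= 62508 / 94261
= 0.6631


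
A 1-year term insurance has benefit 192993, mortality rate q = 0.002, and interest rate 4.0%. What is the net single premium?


NSP = benefit * q * v
v = 1/(1+i) = 0.961538
NSP = 192993 * 0.002 * 0.961538
= 371.1404


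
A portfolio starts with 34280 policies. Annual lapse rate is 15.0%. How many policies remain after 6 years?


remaining = initial * (1 - lapse)^years
= 34280 * (1 - 0.15)^6
= 34280 * 0.37715
= 12928.6854


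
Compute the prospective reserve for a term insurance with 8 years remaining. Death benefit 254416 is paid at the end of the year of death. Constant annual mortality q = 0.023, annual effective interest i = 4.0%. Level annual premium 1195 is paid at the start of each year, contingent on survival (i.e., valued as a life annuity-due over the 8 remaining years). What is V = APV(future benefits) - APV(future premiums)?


v = 1/(1+i) = 0.961538
APV(future benefits) per unit = sum_{k=0}^{7} k_p_x * q * v^(k+1) = 0.143629
APV(future benefits) = 254416 * 0.143629 = 36541.4273
Life annuity-due factor ä_{x:8} = sum_{k=0}^{7} k_p_x * v^k = 6.494513
APV(future premiums) = 1195 * 6.494513 = 7760.943
V = 36541.4273 - 7760.943
= 28780.4843


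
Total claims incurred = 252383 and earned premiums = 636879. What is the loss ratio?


Loss ratio = claims / premiums
= 252383 / 636879
= 0.3963


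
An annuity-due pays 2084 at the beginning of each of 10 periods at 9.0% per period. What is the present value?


PV_due = PMT * (1-(1+i)^(-n))/i * (1+i)
PV_immediate = 13374.3986
PV_due = 13374.3986 * 1.09
= 14578.0945


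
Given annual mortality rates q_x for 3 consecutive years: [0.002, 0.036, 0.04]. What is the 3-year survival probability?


p_k = 1 - q_k for each year
Survival = product of (1 - q_k)
= 0.998 * 0.964 * 0.96
= 0.9236


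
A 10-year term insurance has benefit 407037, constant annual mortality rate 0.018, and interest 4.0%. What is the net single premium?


NSP = benefit * sum_{k=0}^{n-1} k_p_x * q * v^(k+1)
With constant q=0.018, v=0.961538
Sum = 0.135511
NSP = 407037 * 0.135511
= 55157.9039


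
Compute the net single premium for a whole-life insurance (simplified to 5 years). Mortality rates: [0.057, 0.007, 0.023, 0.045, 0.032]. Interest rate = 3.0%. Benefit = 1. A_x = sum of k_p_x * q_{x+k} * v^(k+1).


v = 0.970874
Year 0: k_p_x=1.0, q=0.057, term=0.05534
Year 1: k_p_x=0.943, q=0.007, term=0.006222
Year 2: k_p_x=0.936399, q=0.023, term=0.01971
Year 3: k_p_x=0.914862, q=0.045, term=0.036578
Year 4: k_p_x=0.873693, q=0.032, term=0.024117
A_x = 0.142


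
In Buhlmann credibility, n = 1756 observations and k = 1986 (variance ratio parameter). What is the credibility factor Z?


Z = n / (n + k)
= 1756 / (1756 + 1986)
= 1756 / 3742
= 0.4693


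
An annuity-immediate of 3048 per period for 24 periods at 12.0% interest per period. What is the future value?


FV = PMT * ((1+i)^n - 1) / i
= 3048 * ((1.12)^24 - 1) / 0.12
= 3048 * (15.178629 - 1) / 0.12
= 360137.1749


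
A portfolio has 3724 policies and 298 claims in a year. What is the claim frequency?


frequency = claims / policies
= 298 / 3724
= 0.08


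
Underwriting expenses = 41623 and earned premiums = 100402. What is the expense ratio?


Expense ratio = expenses / premiums
= 41623 / 100402
= 0.4146


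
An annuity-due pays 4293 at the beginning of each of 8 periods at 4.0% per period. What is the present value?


PV_due = PMT * (1-(1+i)^(-n))/i * (1+i)
PV_immediate = 28903.6737
PV_due = 28903.6737 * 1.04
= 30059.8207


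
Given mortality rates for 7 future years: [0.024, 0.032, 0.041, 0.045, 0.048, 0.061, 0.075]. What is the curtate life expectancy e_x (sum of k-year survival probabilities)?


e_x = sum_{k=1}^{n} k_p_x
k_p_x values:
  1_p_x = 0.976
  2_p_x = 0.944768
  3_p_x = 0.906033
  4_p_x = 0.865261
  5_p_x = 0.823729
  6_p_x = 0.773481
  7_p_x = 0.71547
e_x = 6.0047


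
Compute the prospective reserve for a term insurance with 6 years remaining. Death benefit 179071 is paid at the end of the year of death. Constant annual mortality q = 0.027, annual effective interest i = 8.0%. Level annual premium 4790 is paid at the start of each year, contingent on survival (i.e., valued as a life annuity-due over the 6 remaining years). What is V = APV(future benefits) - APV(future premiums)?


v = 1/(1+i) = 0.925926
APV(future benefits) per unit = sum_{k=0}^{5} k_p_x * q * v^(k+1) = 0.117405
APV(future benefits) = 179071 * 0.117405 = 21023.7577
Life annuity-due factor ä_{x:6} = sum_{k=0}^{5} k_p_x * v^k = 4.696184
APV(future premiums) = 4790 * 4.696184 = 22494.7199
V = 21023.7577 - 22494.7199
= -1470.9621


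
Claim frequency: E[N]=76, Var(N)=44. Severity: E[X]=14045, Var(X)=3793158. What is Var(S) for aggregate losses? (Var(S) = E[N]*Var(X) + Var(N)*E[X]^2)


Var(S) = E[N]*Var(X) + Var(N)*E[X]^2
= 76*3793158 + 44*14045^2
= 288280008 + 8679529100
= 8.9678e+09


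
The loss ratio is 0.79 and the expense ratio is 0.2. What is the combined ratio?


Combined ratio = loss ratio + expense ratio
= 0.79 + 0.2
= 0.99


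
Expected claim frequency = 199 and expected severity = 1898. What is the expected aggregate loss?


E[S] = E[N] * E[X]
= 199 * 1898
= 377702


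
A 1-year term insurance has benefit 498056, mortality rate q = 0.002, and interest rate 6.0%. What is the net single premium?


NSP = benefit * q * v
v = 1/(1+i) = 0.943396
NSP = 498056 * 0.002 * 0.943396
= 939.7283


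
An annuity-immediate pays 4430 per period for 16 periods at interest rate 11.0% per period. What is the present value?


PV = PMT * (1 - (1+i)^(-n)) / i
= 4430 * (1 - (1+0.11)^(-16)) / 0.11
= 4430 * (1 - 0.188292) / 0.11
= 4430 * 7.379162
= 32689.6867


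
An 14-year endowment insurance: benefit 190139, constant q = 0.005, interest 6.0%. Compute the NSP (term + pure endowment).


Term component = 8595.361
Pure endowment = 14_p_x * v^14 * benefit = 0.93223 * 0.442301 * 190139 = 78399.3067
NSP = 86994.6677


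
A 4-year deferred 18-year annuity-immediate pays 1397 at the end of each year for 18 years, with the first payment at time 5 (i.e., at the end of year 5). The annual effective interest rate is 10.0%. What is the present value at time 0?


PV at time 4 of the 18-year annuity-immediate:
a_n = 1397 * (1-(1+0.1)^(-18))/0.1 = 11457.3727
Discount back 4 years to time 0:
PV = 11457.3727 * (1+0.1)^(-4)
= 11457.3727 * 0.683013
= 7825.5397


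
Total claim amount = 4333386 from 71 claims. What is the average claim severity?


severity = total / number
= 4333386 / 71
= 61033.6056


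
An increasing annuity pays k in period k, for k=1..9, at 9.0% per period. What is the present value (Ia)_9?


(Ia)_n = sum_{k=1}^{n} k * v^k, v = 1/(1+i)
v = 0.917431
Sum computed term by term:
(Ia)_9 = 26.5663


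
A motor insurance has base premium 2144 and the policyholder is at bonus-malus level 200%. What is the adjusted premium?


adjusted = base * BM_level / 100
= 2144 * 200 / 100
= 2144 * 2.0
= 4288.0


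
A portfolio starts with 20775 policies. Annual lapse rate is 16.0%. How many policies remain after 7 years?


remaining = initial * (1 - lapse)^years
= 20775 * (1 - 0.16)^7
= 20775 * 0.29509
= 6130.5019


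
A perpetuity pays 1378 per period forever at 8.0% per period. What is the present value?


PV = PMT / i
= 1378 / 0.08
= 17225.0


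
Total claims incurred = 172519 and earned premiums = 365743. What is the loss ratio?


Loss ratio = claims / premiums
= 172519 / 365743
= 0.4717


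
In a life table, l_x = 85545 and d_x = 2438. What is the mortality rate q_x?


q_x = d_x / l_x
= 2438 / 85545
= 0.0285


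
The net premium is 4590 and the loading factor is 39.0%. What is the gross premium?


Gross = net * (1 + loading)
= 4590 * (1 + 0.39)
= 4590 * 1.39
= 6380.1


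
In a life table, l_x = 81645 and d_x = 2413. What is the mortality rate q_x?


q_x = d_x / l_x
= 2413 / 81645
= 0.0296


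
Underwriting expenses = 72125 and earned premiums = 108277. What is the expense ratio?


Expense ratio = expenses / premiums
= 72125 / 108277
= 0.6661


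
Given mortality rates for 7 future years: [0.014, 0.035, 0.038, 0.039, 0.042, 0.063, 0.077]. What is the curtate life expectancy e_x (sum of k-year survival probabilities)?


e_x = sum_{k=1}^{n} k_p_x
k_p_x values:
  1_p_x = 0.986
  2_p_x = 0.95149
  3_p_x = 0.915333
  4_p_x = 0.879635
  5_p_x = 0.842691
  6_p_x = 0.789601
  7_p_x = 0.728802
e_x = 6.0936


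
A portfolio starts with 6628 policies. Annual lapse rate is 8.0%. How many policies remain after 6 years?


remaining = initial * (1 - lapse)^years
= 6628 * (1 - 0.08)^6
= 6628 * 0.606355
= 4018.9209


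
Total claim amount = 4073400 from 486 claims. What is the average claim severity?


severity = total / number
= 4073400 / 486
= 8381.4815


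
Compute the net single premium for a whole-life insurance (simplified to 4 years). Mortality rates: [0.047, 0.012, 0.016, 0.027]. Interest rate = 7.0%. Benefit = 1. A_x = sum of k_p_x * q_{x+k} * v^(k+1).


v = 0.934579
Year 0: k_p_x=1.0, q=0.047, term=0.043925
Year 1: k_p_x=0.953, q=0.012, term=0.009989
Year 2: k_p_x=0.941564, q=0.016, term=0.012298
Year 3: k_p_x=0.926499, q=0.027, term=0.019084
A_x = 0.0853


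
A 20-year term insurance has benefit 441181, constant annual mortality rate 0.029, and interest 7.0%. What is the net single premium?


NSP = benefit * sum_{k=0}^{n-1} k_p_x * q * v^(k+1)
With constant q=0.029, v=0.934579
Sum = 0.250908
NSP = 441181 * 0.250908
= 110695.7383


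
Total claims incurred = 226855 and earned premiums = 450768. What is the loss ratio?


Loss ratio = claims / premiums
= 226855 / 450768
= 0.5033


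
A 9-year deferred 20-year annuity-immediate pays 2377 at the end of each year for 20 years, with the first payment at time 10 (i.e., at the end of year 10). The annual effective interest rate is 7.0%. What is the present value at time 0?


PV at time 9 of the 20-year annuity-immediate:
a_n = 2377 * (1-(1+0.07)^(-20))/0.07 = 25181.9719
Discount back 9 years to time 0:
PV = 25181.9719 * (1+0.07)^(-9)
= 25181.9719 * 0.543934
= 13697.3242


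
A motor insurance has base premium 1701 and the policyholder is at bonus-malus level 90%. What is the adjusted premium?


adjusted = base * BM_level / 100
= 1701 * 90 / 100
= 1701 * 0.9
= 1530.9


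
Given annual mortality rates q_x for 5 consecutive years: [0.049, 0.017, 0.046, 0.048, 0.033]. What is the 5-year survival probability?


p_k = 1 - q_k for each year
Survival = product of (1 - q_k)
= 0.951 * 0.983 * 0.954 * 0.952 * 0.967
= 0.821


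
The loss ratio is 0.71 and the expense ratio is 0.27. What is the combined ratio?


Combined ratio = loss ratio + expense ratio
= 0.71 + 0.27
= 0.98


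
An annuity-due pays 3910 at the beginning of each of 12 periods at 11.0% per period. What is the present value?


PV_due = PMT * (1-(1+i)^(-n))/i * (1+i)
PV_immediate = 25385.1125
PV_due = 25385.1125 * 1.11
= 28177.4749


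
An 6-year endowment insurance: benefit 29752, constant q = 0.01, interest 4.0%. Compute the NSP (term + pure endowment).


Term component = 1522.913
Pure endowment = 6_p_x * v^6 * benefit = 0.94148 * 0.790315 * 29752 = 22137.4349
NSP = 23660.3479


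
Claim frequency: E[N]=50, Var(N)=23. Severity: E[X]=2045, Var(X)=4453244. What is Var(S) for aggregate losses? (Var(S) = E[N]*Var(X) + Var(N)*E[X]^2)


Var(S) = E[N]*Var(X) + Var(N)*E[X]^2
= 50*4453244 + 23*2045^2
= 222662200 + 96186575
= 3.1885e+08


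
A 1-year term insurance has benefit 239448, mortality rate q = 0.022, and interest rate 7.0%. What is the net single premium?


NSP = benefit * q * v
v = 1/(1+i) = 0.934579
NSP = 239448 * 0.022 * 0.934579
= 4923.2299


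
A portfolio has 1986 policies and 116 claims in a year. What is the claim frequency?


frequency = claims / policies
= 116 / 1986
= 0.0584


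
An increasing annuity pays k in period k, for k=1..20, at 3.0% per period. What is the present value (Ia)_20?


(Ia)_n = sum_{k=1}^{n} k * v^k, v = 1/(1+i)
v = 0.970874
Sum computed term by term:
(Ia)_20 = 141.6761


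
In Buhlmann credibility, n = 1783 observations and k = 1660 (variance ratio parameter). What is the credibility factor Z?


Z = n / (n + k)
= 1783 / (1783 + 1660)
= 1783 / 3443
= 0.5179


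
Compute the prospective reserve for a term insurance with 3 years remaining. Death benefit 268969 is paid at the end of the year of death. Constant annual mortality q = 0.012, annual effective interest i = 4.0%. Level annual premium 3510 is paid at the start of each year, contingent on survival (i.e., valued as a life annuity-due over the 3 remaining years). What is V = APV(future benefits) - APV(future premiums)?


v = 1/(1+i) = 0.961538
APV(future benefits) per unit = sum_{k=0}^{2} k_p_x * q * v^(k+1) = 0.032913
APV(future benefits) = 268969 * 0.032913 = 8852.7008
Life annuity-due factor ä_{x:3} = sum_{k=0}^{2} k_p_x * v^k = 2.8525
APV(future premiums) = 3510 * 2.8525 = 10012.275
V = 8852.7008 - 10012.275
= -1159.5742


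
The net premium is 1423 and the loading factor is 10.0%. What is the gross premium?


Gross = net * (1 + loading)
= 1423 * (1 + 0.1)
= 1423 * 1.1
= 1565.3


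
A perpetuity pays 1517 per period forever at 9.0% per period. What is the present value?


PV = PMT / i
= 1517 / 0.09
= 16855.5556


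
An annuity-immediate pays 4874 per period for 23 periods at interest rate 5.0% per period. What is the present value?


PV = PMT * (1 - (1+i)^(-n)) / i
= 4874 * (1 - (1+0.05)^(-23)) / 0.05
= 4874 * (1 - 0.325571) / 0.05
= 4874 * 13.488574
= 65743.3091


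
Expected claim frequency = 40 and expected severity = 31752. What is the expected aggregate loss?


E[S] = E[N] * E[X]
= 40 * 31752
= 1.2701e+06


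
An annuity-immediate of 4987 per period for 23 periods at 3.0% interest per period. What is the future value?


FV = PMT * ((1+i)^n - 1) / i
= 4987 * ((1.03)^23 - 1) / 0.03
= 4987 * (1.973587 - 1) / 0.03
= 161842.531


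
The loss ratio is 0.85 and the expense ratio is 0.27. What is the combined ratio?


Combined ratio = loss ratio + expense ratio
= 0.85 + 0.27
= 1.12


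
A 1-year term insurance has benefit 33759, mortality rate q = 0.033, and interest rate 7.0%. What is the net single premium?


NSP = benefit * q * v
v = 1/(1+i) = 0.934579
NSP = 33759 * 0.033 * 0.934579
= 1041.1654


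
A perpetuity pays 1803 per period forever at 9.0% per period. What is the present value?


PV = PMT / i
= 1803 / 0.09
= 20033.3333


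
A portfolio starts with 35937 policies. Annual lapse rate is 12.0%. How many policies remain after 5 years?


remaining = initial * (1 - lapse)^years
= 35937 * (1 - 0.12)^5
= 35937 * 0.527732
= 18965.1019


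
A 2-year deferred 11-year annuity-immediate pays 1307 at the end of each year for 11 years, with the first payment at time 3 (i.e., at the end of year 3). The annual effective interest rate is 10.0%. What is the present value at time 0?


PV at time 2 of the 11-year annuity-immediate:
a_n = 1307 * (1-(1+0.1)^(-11))/0.1 = 8489.0447
Discount back 2 years to time 0:
PV = 8489.0447 * (1+0.1)^(-2)
= 8489.0447 * 0.826446
= 7015.7394


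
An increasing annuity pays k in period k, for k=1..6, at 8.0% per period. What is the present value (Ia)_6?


(Ia)_n = sum_{k=1}^{n} k * v^k, v = 1/(1+i)
v = 0.925926
Sum computed term by term:
(Ia)_6 = 15.1462


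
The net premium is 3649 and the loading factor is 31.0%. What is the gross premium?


Gross = net * (1 + loading)
= 3649 * (1 + 0.31)
= 3649 * 1.31
= 4780.19


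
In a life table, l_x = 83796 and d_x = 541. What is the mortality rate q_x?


q_x = d_x / l_x
= 541 / 83796
= 0.0065


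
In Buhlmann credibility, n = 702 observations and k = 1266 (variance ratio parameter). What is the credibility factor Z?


Z = n / (n + k)
= 702 / (702 + 1266)
= 702 / 1968
= 0.3567


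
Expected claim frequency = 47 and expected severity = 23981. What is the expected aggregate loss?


E[S] = E[N] * E[X]
= 47 * 23981
= 1.1271e+06


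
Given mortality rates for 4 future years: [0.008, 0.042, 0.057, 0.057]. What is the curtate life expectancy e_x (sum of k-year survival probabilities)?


e_x = sum_{k=1}^{n} k_p_x
k_p_x values:
  1_p_x = 0.992
  2_p_x = 0.950336
  3_p_x = 0.896167
  4_p_x = 0.845085
e_x = 3.6836


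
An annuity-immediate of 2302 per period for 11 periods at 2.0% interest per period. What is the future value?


FV = PMT * ((1+i)^n - 1) / i
= 2302 * ((1.02)^11 - 1) / 0.02
= 2302 * (1.243374 - 1) / 0.02
= 28012.3829


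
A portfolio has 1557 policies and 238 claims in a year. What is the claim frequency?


frequency = claims / policies
= 238 / 1557
= 0.1529


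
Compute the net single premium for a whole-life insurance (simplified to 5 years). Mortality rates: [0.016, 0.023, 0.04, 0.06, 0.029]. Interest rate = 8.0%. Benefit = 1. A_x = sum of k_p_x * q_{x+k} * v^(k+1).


v = 0.925926
Year 0: k_p_x=1.0, q=0.016, term=0.014815
Year 1: k_p_x=0.984, q=0.023, term=0.019403
Year 2: k_p_x=0.961368, q=0.04, term=0.030527
Year 3: k_p_x=0.922913, q=0.06, term=0.040702
Year 4: k_p_x=0.867538, q=0.029, term=0.017123
A_x = 0.1226


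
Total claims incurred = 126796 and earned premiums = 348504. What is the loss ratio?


Loss ratio = claims / premiums
= 126796 / 348504
= 0.3638


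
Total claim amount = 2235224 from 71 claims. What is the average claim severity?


severity = total / number
= 2235224 / 71
= 31482.0282


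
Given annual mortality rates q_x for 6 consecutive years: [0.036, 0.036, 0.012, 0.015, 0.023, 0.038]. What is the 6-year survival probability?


p_k = 1 - q_k for each year
Survival = product of (1 - q_k)
= 0.964 * 0.964 * 0.988 * 0.985 * 0.977 * 0.962
= 0.85


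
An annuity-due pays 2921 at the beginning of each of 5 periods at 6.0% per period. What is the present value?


PV_due = PMT * (1-(1+i)^(-n))/i * (1+i)
PV_immediate = 12304.3146
PV_due = 12304.3146 * 1.06
= 13042.5735


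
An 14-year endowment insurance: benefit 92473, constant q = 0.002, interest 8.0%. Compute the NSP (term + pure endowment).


Term component = 1508.7735
Pure endowment = 14_p_x * v^14 * benefit = 0.972361 * 0.340461 * 92473 = 30613.286
NSP = 32122.0595


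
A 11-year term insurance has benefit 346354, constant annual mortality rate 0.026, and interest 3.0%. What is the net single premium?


NSP = benefit * sum_{k=0}^{n-1} k_p_x * q * v^(k+1)
With constant q=0.026, v=0.970874
Sum = 0.213256
NSP = 346354 * 0.213256
= 73862.2202


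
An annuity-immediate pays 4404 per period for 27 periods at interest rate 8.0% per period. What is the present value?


PV = PMT * (1 - (1+i)^(-n)) / i
= 4404 * (1 - (1+0.08)^(-27)) / 0.08
= 4404 * (1 - 0.125187) / 0.08
= 4404 * 10.935165
= 48158.4657


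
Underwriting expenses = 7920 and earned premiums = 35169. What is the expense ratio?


Expense ratio = expenses / premiums
= 7920 / 35169
= 0.2252


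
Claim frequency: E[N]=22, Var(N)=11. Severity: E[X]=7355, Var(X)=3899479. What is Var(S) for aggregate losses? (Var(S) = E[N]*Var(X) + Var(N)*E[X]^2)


Var(S) = E[N]*Var(X) + Var(N)*E[X]^2
= 22*3899479 + 11*7355^2
= 85788538 + 595056275
= 6.8084e+08


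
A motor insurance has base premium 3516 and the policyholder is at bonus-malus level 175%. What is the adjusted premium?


adjusted = base * BM_level / 100
= 3516 * 175 / 100
= 3516 * 1.75
= 6153.0


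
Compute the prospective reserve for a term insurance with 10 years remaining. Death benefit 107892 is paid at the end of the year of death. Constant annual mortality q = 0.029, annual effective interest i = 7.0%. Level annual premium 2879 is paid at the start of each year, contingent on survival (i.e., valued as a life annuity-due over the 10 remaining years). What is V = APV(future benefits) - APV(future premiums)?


v = 1/(1+i) = 0.934579
APV(future benefits) per unit = sum_{k=0}^{9} k_p_x * q * v^(k+1) = 0.181982
APV(future benefits) = 107892 * 0.181982 = 19634.385
Life annuity-due factor ä_{x:10} = sum_{k=0}^{9} k_p_x * v^k = 6.714502
APV(future premiums) = 2879 * 6.714502 = 19331.0526
V = 19634.385 - 19331.0526
= 303.3324


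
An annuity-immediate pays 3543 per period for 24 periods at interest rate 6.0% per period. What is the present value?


PV = PMT * (1 - (1+i)^(-n)) / i
= 3543 * (1 - (1+0.06)^(-24)) / 0.06
= 3543 * (1 - 0.246979) / 0.06
= 3543 * 12.550358
= 44465.9167


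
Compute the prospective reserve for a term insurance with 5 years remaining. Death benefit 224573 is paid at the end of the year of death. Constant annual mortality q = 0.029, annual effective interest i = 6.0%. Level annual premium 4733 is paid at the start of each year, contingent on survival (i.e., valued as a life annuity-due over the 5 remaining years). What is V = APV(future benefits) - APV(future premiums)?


v = 1/(1+i) = 0.943396
APV(future benefits) per unit = sum_{k=0}^{4} k_p_x * q * v^(k+1) = 0.115671
APV(future benefits) = 224573 * 0.115671 = 25976.52
Life annuity-due factor ä_{x:5} = sum_{k=0}^{4} k_p_x * v^k = 4.227964
APV(future premiums) = 4733 * 4.227964 = 20010.9543
V = 25976.52 - 20010.9543
= 5965.5657


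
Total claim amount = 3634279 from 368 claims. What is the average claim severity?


severity = total / number
= 3634279 / 368
= 9875.7582


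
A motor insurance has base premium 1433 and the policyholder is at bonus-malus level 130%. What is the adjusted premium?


adjusted = base * BM_level / 100
= 1433 * 130 / 100
= 1433 * 1.3
= 1862.9


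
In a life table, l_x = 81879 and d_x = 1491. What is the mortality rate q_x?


q_x = d_x / l_x
= 1491 / 81879
= 0.0182


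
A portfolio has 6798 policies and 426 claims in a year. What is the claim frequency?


frequency = claims / policies
= 426 / 6798
= 0.0627


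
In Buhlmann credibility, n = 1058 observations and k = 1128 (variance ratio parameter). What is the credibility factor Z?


Z = n / (n + k)
= 1058 / (1058 + 1128)
= 1058 / 2186
= 0.484


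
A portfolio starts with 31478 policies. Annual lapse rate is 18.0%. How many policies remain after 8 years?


remaining = initial * (1 - lapse)^years
= 31478 * (1 - 0.18)^8
= 31478 * 0.204414
= 6434.5466


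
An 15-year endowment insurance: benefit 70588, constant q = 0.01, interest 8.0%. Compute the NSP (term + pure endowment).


Term component = 5716.6377
Pure endowment = 15_p_x * v^15 * benefit = 0.860058 * 0.315242 * 70588 = 19138.2606
NSP = 24854.8983


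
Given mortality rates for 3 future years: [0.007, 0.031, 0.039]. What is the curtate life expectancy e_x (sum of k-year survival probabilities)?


e_x = sum_{k=1}^{n} k_p_x
k_p_x values:
  1_p_x = 0.993
  2_p_x = 0.962217
  3_p_x = 0.924691
e_x = 2.8799


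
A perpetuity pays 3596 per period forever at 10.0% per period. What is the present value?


PV = PMT / i
= 3596 / 0.1
= 35960.0


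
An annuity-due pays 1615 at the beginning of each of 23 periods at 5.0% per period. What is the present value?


PV_due = PMT * (1-(1+i)^(-n))/i * (1+i)
PV_immediate = 21784.0468
PV_due = 21784.0468 * 1.05
= 22873.2492


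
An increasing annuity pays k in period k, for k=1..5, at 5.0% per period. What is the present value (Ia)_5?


(Ia)_n = sum_{k=1}^{n} k * v^k, v = 1/(1+i)
v = 0.952381
Sum computed term by term:
(Ia)_5 = 12.5664


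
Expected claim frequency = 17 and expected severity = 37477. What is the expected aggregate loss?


E[S] = E[N] * E[X]
= 17 * 37477
= 637109


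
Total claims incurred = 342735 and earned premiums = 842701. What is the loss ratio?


Loss ratio = claims / premiums
= 342735 / 842701
= 0.4067


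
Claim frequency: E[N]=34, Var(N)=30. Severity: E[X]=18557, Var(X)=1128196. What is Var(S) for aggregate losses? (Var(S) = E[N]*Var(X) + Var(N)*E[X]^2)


Var(S) = E[N]*Var(X) + Var(N)*E[X]^2
= 34*1128196 + 30*18557^2
= 38358664 + 10330867470
= 1.0369e+10


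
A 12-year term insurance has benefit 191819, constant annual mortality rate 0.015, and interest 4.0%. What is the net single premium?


NSP = benefit * sum_{k=0}^{n-1} k_p_x * q * v^(k+1)
With constant q=0.015, v=0.961538
Sum = 0.130637
NSP = 191819 * 0.130637
= 25058.7267


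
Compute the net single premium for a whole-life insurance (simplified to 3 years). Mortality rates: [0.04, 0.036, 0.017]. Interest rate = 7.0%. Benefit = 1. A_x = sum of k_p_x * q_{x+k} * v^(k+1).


v = 0.934579
Year 0: k_p_x=1.0, q=0.04, term=0.037383
Year 1: k_p_x=0.96, q=0.036, term=0.030186
Year 2: k_p_x=0.92544, q=0.017, term=0.012842
A_x = 0.0804


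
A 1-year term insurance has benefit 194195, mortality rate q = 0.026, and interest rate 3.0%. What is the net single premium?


NSP = benefit * q * v
v = 1/(1+i) = 0.970874
NSP = 194195 * 0.026 * 0.970874
= 4902.0097


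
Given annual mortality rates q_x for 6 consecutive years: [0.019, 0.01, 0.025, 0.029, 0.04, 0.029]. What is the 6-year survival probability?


p_k = 1 - q_k for each year
Survival = product of (1 - q_k)
= 0.981 * 0.99 * 0.975 * 0.971 * 0.96 * 0.971
= 0.8571


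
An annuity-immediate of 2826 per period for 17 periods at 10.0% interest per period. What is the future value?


FV = PMT * ((1+i)^n - 1) / i
= 2826 * ((1.1)^17 - 1) / 0.1
= 2826 * (5.05447 - 1) / 0.1
= 114579.3303


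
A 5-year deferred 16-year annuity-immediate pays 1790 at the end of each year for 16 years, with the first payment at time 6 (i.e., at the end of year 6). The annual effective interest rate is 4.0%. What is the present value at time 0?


PV at time 5 of the 16-year annuity-immediate:
a_n = 1790 * (1-(1+0.04)^(-16))/0.04 = 20857.6091
Discount back 5 years to time 0:
PV = 20857.6091 * (1+0.04)^(-5)
= 20857.6091 * 0.821927
= 17143.4343


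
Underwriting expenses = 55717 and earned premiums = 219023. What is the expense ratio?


Expense ratio = expenses / premiums
= 55717 / 219023
= 0.2544


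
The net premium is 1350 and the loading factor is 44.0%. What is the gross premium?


Gross = net * (1 + loading)
= 1350 * (1 + 0.44)
= 1350 * 1.44
= 1944.0


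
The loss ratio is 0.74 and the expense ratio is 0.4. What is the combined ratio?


Combined ratio = loss ratio + expense ratio
= 0.74 + 0.4
= 1.14


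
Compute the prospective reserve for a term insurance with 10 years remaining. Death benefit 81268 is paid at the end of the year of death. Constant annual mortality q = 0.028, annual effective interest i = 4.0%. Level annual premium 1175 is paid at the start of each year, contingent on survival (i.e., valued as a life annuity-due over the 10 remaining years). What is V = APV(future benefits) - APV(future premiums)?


v = 1/(1+i) = 0.961538
APV(future benefits) per unit = sum_{k=0}^{9} k_p_x * q * v^(k+1) = 0.202364
APV(future benefits) = 81268 * 0.202364 = 16445.7084
Life annuity-due factor ä_{x:10} = sum_{k=0}^{9} k_p_x * v^k = 7.516373
APV(future premiums) = 1175 * 7.516373 = 8831.7382
V = 16445.7084 - 8831.7382
= 7613.9702


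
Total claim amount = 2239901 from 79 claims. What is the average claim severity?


severity = total / number
= 2239901 / 79
= 28353.1772


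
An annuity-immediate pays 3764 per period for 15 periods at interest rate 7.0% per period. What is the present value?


PV = PMT * (1 - (1+i)^(-n)) / i
= 3764 * (1 - (1+0.07)^(-15)) / 0.07
= 3764 * (1 - 0.362446) / 0.07
= 3764 * 9.107914
= 34282.1883


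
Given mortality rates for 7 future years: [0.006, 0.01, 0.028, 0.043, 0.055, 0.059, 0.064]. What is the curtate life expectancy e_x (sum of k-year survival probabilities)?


e_x = sum_{k=1}^{n} k_p_x
k_p_x values:
  1_p_x = 0.994
  2_p_x = 0.98406
  3_p_x = 0.956506
  4_p_x = 0.915377
  5_p_x = 0.865031
  6_p_x = 0.813994
  7_p_x = 0.761898
e_x = 6.2909


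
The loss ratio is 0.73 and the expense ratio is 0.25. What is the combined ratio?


Combined ratio = loss ratio + expense ratio
= 0.73 + 0.25
= 0.98


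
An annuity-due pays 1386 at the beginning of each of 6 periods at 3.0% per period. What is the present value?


PV_due = PMT * (1-(1+i)^(-n))/i * (1+i)
PV_immediate = 7508.2273
PV_due = 7508.2273 * 1.03
= 7733.4742


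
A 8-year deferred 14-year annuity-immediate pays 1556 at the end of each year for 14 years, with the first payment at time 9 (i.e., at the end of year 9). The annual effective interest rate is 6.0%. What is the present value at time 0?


PV at time 8 of the 14-year annuity-immediate:
a_n = 1556 * (1-(1+0.06)^(-14))/0.06 = 14462.995
Discount back 8 years to time 0:
PV = 14462.995 * (1+0.06)^(-8)
= 14462.995 * 0.627412
= 9074.262


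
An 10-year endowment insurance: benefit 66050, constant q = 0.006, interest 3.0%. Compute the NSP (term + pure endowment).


Term component = 3295.5138
Pure endowment = 10_p_x * v^10 * benefit = 0.941594 * 0.744094 * 66050 = 46276.9171
NSP = 49572.4309


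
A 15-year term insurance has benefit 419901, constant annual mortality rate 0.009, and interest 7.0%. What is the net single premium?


NSP = benefit * sum_{k=0}^{n-1} k_p_x * q * v^(k+1)
With constant q=0.009, v=0.934579
Sum = 0.077869
NSP = 419901 * 0.077869
= 32697.3595


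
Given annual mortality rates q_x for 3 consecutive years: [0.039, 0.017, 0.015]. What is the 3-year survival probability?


p_k = 1 - q_k for each year
Survival = product of (1 - q_k)
= 0.961 * 0.983 * 0.985
= 0.9305


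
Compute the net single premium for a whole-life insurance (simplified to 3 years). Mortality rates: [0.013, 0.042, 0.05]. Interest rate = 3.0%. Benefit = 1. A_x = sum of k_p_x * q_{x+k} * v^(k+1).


v = 0.970874
Year 0: k_p_x=1.0, q=0.013, term=0.012621
Year 1: k_p_x=0.987, q=0.042, term=0.039074
Year 2: k_p_x=0.945546, q=0.05, term=0.043265
A_x = 0.095


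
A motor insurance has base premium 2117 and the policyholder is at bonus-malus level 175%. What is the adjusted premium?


adjusted = base * BM_level / 100
= 2117 * 175 / 100
= 2117 * 1.75
= 3704.75


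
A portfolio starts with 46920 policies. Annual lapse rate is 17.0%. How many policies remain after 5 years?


remaining = initial * (1 - lapse)^years
= 46920 * (1 - 0.17)^5
= 46920 * 0.393904
= 18481.9787


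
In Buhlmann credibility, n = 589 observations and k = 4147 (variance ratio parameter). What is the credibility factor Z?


Z = n / (n + k)
= 589 / (589 + 4147)
= 589 / 4736
= 0.1244


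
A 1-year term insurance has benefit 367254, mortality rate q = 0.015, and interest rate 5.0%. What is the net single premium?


NSP = benefit * q * v
v = 1/(1+i) = 0.952381
NSP = 367254 * 0.015 * 0.952381
= 5246.4857


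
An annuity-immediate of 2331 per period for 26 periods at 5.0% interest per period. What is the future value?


FV = PMT * ((1+i)^n - 1) / i
= 2331 * ((1.05)^26 - 1) / 0.05
= 2331 * (3.555673 - 1) / 0.05
= 119145.4607


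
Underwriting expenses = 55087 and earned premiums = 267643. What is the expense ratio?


Expense ratio = expenses / premiums
= 55087 / 267643
= 0.2058


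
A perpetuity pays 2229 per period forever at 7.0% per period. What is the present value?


PV = PMT / i
= 2229 / 0.07
= 31842.8571


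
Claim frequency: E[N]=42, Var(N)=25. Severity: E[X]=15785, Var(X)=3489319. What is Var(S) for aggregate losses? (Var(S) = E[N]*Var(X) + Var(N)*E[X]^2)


Var(S) = E[N]*Var(X) + Var(N)*E[X]^2
= 42*3489319 + 25*15785^2
= 146551398 + 6229155625
= 6.3757e+09


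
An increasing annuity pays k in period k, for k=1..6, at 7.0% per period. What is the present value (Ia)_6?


(Ia)_n = sum_{k=1}^{n} k * v^k, v = 1/(1+i)
v = 0.934579
Sum computed term by term:
(Ia)_6 = 15.7449


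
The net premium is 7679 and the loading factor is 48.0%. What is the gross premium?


Gross = net * (1 + loading)
= 7679 * (1 + 0.48)
= 7679 * 1.48
= 11364.92


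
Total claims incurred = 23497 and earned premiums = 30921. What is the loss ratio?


Loss ratio = claims / premiums
= 23497 / 30921
= 0.7599


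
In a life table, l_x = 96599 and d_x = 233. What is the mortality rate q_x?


q_x = d_x / l_x
= 233 / 96599
= 0.0024


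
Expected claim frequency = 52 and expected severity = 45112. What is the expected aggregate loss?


E[S] = E[N] * E[X]
= 52 * 45112
= 2.3458e+06


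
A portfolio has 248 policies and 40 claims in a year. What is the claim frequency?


frequency = claims / policies
= 40 / 248
= 0.1613


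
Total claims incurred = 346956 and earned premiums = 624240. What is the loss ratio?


Loss ratio = claims / premiums
= 346956 / 624240
= 0.5558


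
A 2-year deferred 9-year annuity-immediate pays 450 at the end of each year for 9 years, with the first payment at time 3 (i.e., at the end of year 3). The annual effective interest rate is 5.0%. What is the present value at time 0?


PV at time 2 of the 9-year annuity-immediate:
a_n = 450 * (1-(1+0.05)^(-9))/0.05 = 3198.5198
Discount back 2 years to time 0:
PV = 3198.5198 * (1+0.05)^(-2)
= 3198.5198 * 0.907029
= 2901.1517


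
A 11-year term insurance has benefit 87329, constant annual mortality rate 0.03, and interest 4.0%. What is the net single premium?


NSP = benefit * sum_{k=0}^{n-1} k_p_x * q * v^(k+1)
With constant q=0.03, v=0.961538
Sum = 0.229437
NSP = 87329 * 0.229437
= 20036.5355


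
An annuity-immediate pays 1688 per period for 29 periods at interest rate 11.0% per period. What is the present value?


PV = PMT * (1 - (1+i)^(-n)) / i
= 1688 * (1 - (1+0.11)^(-29)) / 0.11
= 1688 * (1 - 0.048488) / 0.11
= 1688 * 8.65011
= 14601.3853


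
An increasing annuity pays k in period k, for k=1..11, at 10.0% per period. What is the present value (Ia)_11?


(Ia)_n = sum_{k=1}^{n} k * v^k, v = 1/(1+i)
v = 0.909091
Sum computed term by term:
(Ia)_11 = 32.8913


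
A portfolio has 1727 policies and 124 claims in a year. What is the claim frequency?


frequency = claims / policies
= 124 / 1727
= 0.0718


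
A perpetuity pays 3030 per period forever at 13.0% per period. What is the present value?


PV = PMT / i
= 3030 / 0.13
= 23307.6923


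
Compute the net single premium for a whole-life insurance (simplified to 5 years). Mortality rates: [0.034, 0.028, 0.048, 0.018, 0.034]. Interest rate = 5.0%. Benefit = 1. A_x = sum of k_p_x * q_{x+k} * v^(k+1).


v = 0.952381
Year 0: k_p_x=1.0, q=0.034, term=0.032381
Year 1: k_p_x=0.966, q=0.028, term=0.024533
Year 2: k_p_x=0.938952, q=0.048, term=0.038933
Year 3: k_p_x=0.893882, q=0.018, term=0.013237
Year 4: k_p_x=0.877792, q=0.034, term=0.023384
A_x = 0.1325


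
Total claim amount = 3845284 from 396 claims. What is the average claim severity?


severity = total / number
= 3845284 / 396
= 9710.3131


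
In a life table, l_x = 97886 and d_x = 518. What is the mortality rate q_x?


q_x = d_x / l_x
= 518 / 97886
= 0.0053


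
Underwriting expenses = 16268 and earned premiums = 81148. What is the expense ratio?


Expense ratio = expenses / premiums
= 16268 / 81148
= 0.2005
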